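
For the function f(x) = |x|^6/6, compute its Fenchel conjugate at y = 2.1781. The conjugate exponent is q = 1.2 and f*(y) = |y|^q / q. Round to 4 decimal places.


The conjugate exponent q satisfies 1/p + 1/q = 1.
p = 6, so q = 6/(6 - 1) = 1.2
|y|^q = 2.1781^1.2 = 2.545
f*(2.1781) = 2.545 / 1.2 = 2.1209


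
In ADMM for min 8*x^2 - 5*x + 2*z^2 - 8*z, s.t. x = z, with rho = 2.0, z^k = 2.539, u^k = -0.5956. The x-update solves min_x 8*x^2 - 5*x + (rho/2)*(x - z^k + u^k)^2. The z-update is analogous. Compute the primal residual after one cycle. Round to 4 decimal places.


ADMM iteration with rho = 2.0, z^k = 2.539, u^k = -0.5956
Step 1: x-update.
Minimize 8*x^2 - 5*x + (2.0/2)*(x - 2.539 - 0.5956)^2
FOC: (2*8 + 2.0)*x = 5 + 2.0*(2.539 + 0.5956)
x^{k+1} = 0.6261
Step 2: z-update.
Minimize 2*z^2 - 8*z + (2.0/2)*(0.6261 - z - 0.5956)^2
FOC: (2*2 + 2.0)*z = 8 + 2.0*(0.6261 - 0.5956)
z^{k+1} = 1.3435
Step 3: u-update.
u^{k+1} = -0.5956 + 0.6261 - 1.3435 = -1.313
Step 4: Primal residual = |0.6261 - 1.3435| = 0.7174


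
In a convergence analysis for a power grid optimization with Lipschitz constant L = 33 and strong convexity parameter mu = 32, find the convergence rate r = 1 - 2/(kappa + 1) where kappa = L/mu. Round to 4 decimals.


Step 1: Compute the condition number.
kappa = L/mu = 33/32 = 1.0313
Step 2: Compute the convergence rate.
r = 1 - 2/(kappa + 1) = 1 - 2*mu/(L + mu) = (L - mu)/(L + mu) = 1/65 = 0.0154


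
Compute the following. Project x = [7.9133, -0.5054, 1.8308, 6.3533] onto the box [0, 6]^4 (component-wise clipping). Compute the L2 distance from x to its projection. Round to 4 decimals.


Project each component onto [0, 6].
clip(7.9133) = 6.0, clip(-0.5054) = 0.0, clip(1.8308) = 1.8308, clip(6.3533) = 6.0
Projection = [6.0, 0.0, 1.8308, 6.0]
Squared diffs: [3.6607, 0.2554, 0.0, 0.1248]
Distance = sqrt(4.0409) = 2.0102


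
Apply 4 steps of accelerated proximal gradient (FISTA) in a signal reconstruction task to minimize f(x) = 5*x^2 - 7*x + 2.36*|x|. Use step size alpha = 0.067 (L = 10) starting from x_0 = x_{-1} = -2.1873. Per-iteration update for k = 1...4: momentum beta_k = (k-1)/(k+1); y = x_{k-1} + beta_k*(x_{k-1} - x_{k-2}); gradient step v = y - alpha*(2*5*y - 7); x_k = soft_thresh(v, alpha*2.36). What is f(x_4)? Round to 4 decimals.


FISTA on f(x) = 5*x^2 - 7*x + 2.36*|x|
L = 10, alpha = 0.067
Iteration 1: beta = 0.0, y = -2.1873 + 0.0*(-2.1873 + 2.1873) = -2.1873
  grad(y) = -28.873, v = y - alpha*grad = -0.2528
  prox(v) = soft_thresh(-0.2528, 0.1581) = -0.0947
Iteration 2: beta = 0.3333, y = -0.0947 + 0.3333*(-0.0947 + 2.1873) = 0.6028
  grad(y) = -0.9715, v = y - alpha*grad = 0.6679
  prox(v) = soft_thresh(0.6679, 0.1581) = 0.5098
Iteration 3: beta = 0.5, y = 0.5098 + 0.5*(0.5098 + 0.0947) = 0.8121
  grad(y) = 1.1207, v = y - alpha*grad = 0.737
  prox(v) = soft_thresh(0.737, 0.1581) = 0.5789
Iteration 4: beta = 0.6, y = 0.5789 + 0.6*(0.5789 - 0.5098) = 0.6203
  grad(y) = -0.7971, v = y - alpha*grad = 0.6737
  prox(v) = soft_thresh(0.6737, 0.1581) = 0.5156
f(x_4) = 5*0.5156^2 - 7*0.5156 + 2.36*|0.5156| = -1.0632


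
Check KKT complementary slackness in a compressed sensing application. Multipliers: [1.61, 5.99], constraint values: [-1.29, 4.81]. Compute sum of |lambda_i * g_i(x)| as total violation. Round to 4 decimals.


KKT complementary slackness check:
lambda_1 * g_1 = 1.61 * -1.29 = -2.0769
lambda_2 * g_2 = 5.99 * 4.81 = 28.8119
Total violation = 2.0769 + 28.8119 = 30.8888


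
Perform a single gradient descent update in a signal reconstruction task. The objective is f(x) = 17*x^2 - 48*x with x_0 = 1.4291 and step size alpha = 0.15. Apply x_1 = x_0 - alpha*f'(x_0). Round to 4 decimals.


We compute the gradient at x_0 and apply the update.
f'(x) = 34*x - 48
f'(1.4291) = 34*1.4291 - 48 = 0.5894
x_1 = 1.4291 - 0.15*0.5894 = 1.3407


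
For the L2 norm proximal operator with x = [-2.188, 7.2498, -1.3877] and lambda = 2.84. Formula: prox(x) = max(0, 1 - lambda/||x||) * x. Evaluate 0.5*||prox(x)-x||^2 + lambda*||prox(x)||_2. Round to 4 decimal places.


Step 1: Compute ||x||.
||x|| = 7.6989
Step 2: Compute scaling factor.
scale = max(0, 1 - 2.84/7.6989) = 0.6311
Step 3: prox(x) = [-1.3809, 4.5755, -0.8758]
||prox(x)|| = 4.8589
Step 4: Proximal objective.
0.5*||prox-x||^2 = 4.0328
lambda*||prox|| = 13.7993
Total = 17.832


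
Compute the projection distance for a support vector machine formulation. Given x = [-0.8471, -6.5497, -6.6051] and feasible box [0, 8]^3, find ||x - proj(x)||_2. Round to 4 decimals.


Project each component onto [0, 8].
clip(-0.8471) = 0.0, clip(-6.5497) = 0.0, clip(-6.6051) = 0.0
Projection = [0.0, 0.0, 0.0]
Squared diffs: [0.7176, 42.8986, 43.6273]
Distance = sqrt(87.2435) = 9.3404


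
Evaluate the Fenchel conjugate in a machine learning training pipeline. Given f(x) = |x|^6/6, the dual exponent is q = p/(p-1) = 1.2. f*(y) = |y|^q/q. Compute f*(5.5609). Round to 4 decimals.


The conjugate exponent q satisfies 1/p + 1/q = 1.
p = 6, so q = 6/(6 - 1) = 1.2
|y|^q = 5.5609^1.2 = 7.8374
f*(5.5609) = 7.8374 / 1.2 = 6.5312


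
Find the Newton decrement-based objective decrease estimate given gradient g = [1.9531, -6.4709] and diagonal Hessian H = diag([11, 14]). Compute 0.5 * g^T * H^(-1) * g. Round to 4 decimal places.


Step 1: H is diagonal, so H^(-1) * g = [0.1776, -0.4622].
Step 2: g^T H^(-1) g = sum_i g_i^2 / H_ii
  = (1.9531)^2/11 + (-6.4709)^2/14
  = 0.3468 + 2.9909 = 3.3377
Step 3: Objective decrease = 0.5 * g^T H^(-1) g = 1.6688


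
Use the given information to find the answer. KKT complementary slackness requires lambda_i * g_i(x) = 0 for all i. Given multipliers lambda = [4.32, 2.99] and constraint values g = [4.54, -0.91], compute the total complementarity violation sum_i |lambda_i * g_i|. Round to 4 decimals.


KKT complementary slackness check:
lambda_1 * g_1 = 4.32 * 4.54 = 19.6128
lambda_2 * g_2 = 2.99 * -0.91 = -2.7209
Total violation = 19.6128 + 2.7209 = 22.3337


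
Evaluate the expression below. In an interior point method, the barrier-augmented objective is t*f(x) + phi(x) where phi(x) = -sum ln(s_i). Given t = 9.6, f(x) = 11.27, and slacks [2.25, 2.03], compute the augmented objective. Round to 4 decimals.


Step 1: Compute log-barrier.
ln values: [0.8109, 0.708]
phi = -(0.8109 + 0.708) = -1.519
Step 2: Compute augmented objective.
t*f(x) = 9.6*11.27 = 108.192
Total = 108.192 - 1.519 = 106.673


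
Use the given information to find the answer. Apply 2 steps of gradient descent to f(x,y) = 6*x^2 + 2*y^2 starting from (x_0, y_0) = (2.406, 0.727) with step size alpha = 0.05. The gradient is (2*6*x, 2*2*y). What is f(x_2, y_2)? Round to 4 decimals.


Gradient descent on f(x,y) = 6*x^2 + 2*y^2.
Starting point: (2.406, 0.727), alpha = 0.05
Step 1: grad_x = 2*6*2.406 = 28.872, grad_y = 2*2*0.727 = 2.908
  x_1 = 2.406 - 0.05*28.872 = 0.9624
  y_1 = 0.727 - 0.05*2.908 = 0.5816
Step 2: grad_x = 2*6*0.9624 = 11.5488, grad_y = 2*2*0.5816 = 2.3264
  x_2 = 0.9624 - 0.05*11.5488 = 0.385
  y_2 = 0.5816 - 0.05*2.3264 = 0.4653
f(0.385, 0.4653) = 6*0.385^2 + 2*0.4653^2 = 1.3221


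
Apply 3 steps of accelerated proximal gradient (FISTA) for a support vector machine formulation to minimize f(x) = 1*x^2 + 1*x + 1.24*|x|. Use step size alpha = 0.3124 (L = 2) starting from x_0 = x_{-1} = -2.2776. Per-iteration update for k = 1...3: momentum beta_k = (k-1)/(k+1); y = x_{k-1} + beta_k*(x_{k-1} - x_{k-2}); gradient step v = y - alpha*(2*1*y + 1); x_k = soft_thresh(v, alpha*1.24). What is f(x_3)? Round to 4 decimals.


FISTA on f(x) = 1*x^2 + 1*x + 1.24*|x|
L = 2, alpha = 0.3124
Iteration 1: beta = 0.0, y = -2.2776 + 0.0*(-2.2776 + 2.2776) = -2.2776
  grad(y) = -3.5552, v = y - alpha*grad = -1.167
  prox(v) = soft_thresh(-1.167, 0.3874) = -0.7796
Iteration 2: beta = 0.3333, y = -0.7796 + 0.3333*(-0.7796 + 2.2776) = -0.2802
  grad(y) = 0.4395, v = y - alpha*grad = -0.4175
  prox(v) = soft_thresh(-0.4175, 0.3874) = -0.0302
Iteration 3: beta = 0.5, y = -0.0302 + 0.5*(-0.0302 + 0.7796) = 0.3445
  grad(y) = 1.6891, v = y - alpha*grad = -0.1831
  prox(v) = soft_thresh(-0.1831, 0.3874) = 0.0
f(x_3) = 1*0.0^2 + 1*0.0 + 1.24*|0.0| = 0.0


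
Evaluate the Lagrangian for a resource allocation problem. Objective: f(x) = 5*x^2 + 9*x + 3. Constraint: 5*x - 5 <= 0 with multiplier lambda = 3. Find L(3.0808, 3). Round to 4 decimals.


Step 1: Evaluate f(x).
f(3.0808) = 5*3.0808^2 + 9*3.0808 + 3 = 78.1838
Step 2: Evaluate g(x).
g(3.0808) = 5*3.0808 - 5 = 10.404
Step 3: Compute Lagrangian.
L = 78.1838 + 3*10.404 = 109.3958


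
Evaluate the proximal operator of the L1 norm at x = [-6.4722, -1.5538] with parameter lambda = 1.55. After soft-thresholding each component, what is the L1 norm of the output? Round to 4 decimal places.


Soft-thresholding with lambda = 1.55:
prox(-6.4722) = sign(-6.4722)*max(|-6.4722| - 1.55, 0) = -4.9222
prox(-1.5538) = sign(-1.5538)*max(|-1.5538| - 1.55, 0) = -0.0038
prox(x) = [-4.9222, -0.0038]
||prox(x)||_1 = 4.9222 + 0.0038 = 4.926


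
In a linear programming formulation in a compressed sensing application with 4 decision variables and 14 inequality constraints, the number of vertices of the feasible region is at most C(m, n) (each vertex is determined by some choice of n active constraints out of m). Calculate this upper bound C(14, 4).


Each vertex corresponds to some choice of n active constraints out of m, so the number of vertices is at most C(m, n) = m! / (n!(m-n)!).
m = 14, n = 4
Numerator: 14 * 13 * 12 * 11
Denominator: 4! = 24
C(14, 4) = 1001


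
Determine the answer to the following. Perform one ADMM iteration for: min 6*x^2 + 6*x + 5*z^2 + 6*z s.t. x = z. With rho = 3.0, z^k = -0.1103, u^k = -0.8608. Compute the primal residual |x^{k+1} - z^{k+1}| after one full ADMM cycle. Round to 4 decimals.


ADMM iteration with rho = 3.0, z^k = -0.1103, u^k = -0.8608
Step 1: x-update.
Minimize 6*x^2 + 6*x + (3.0/2)*(x + 0.1103 - 0.8608)^2
FOC: (2*6 + 3.0)*x = -6 + 3.0*(-0.1103 + 0.8608)
x^{k+1} = -0.2499
Step 2: z-update.
Minimize 5*z^2 + 6*z + (3.0/2)*(-0.2499 - z - 0.8608)^2
FOC: (2*5 + 3.0)*z = -6 + 3.0*(-0.2499 - 0.8608)
z^{k+1} = -0.7179
Step 3: u-update.
u^{k+1} = -0.8608 - 0.2499 + 0.7179 = -0.3928
Step 4: Primal residual = |-0.2499 + 0.7179| = 0.468


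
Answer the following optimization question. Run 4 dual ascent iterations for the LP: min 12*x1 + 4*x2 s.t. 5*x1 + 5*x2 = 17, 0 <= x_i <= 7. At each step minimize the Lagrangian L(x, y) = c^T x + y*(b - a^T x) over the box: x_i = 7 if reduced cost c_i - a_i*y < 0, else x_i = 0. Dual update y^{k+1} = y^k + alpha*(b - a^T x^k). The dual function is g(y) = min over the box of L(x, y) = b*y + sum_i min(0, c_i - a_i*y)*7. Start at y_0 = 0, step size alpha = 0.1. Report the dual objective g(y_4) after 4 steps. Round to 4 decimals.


Dual ascent for LP: min 12*x1 + 4*x2, 5*x1 + 5*x2 = 17, 0 <= x_i <= 7
Step 1: y^k = 0.0, reduced costs: (12.0, 4.0)
  x^k = (0.0, 0.0), subgradient = b - a^T x = 17.0
  y^{k+1} = 0.0 + 0.1*17.0 = 1.7
Step 2: y^k = 1.7, reduced costs: (3.5, -4.5)
  x^k = (0.0, 7.0), subgradient = b - a^T x = -18.0
  y^{k+1} = 1.7 + 0.1*-18.0 = -0.1
Step 3: y^k = -0.1, reduced costs: (12.5, 4.5)
  x^k = (0.0, 0.0), subgradient = b - a^T x = 17.0
  y^{k+1} = -0.1 + 0.1*17.0 = 1.6
Step 4: y^k = 1.6, reduced costs: (4.0, -4.0)
  x^k = (0.0, 7.0), subgradient = b - a^T x = -18.0
  y^{k+1} = 1.6 + 0.1*-18.0 = -0.2
Dual objective at y_4 = -0.2: reduced costs (13.0, 5.0), box minimizer x = (0.0, 0.0)
g(y_4) = b*y + (c1 - a1*y)*x1 + (c2 - a2*y)*x2 = 17*(-0.2) + 13.0*0.0 + 5.0*0.0 = -3.4 + 0.0 + 0.0 = -3.4


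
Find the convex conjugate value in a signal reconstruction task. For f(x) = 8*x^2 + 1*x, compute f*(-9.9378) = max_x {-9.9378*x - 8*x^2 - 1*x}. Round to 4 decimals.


f*(y) = sup_x {y*x - a*x^2 - b*x} = sup_x {(y-b)*x - a*x^2}
FOC: (y - b) - 2a*x = 0 => x* = (y - b)/(2a)
x* = (-9.9378 - 1)/(2*8) = -0.6836
f*(-9.9378) = (y-b)^2/(4a) = (-9.9378 - 1)^2/(4*8)
= 119.6355/32 = 3.7386


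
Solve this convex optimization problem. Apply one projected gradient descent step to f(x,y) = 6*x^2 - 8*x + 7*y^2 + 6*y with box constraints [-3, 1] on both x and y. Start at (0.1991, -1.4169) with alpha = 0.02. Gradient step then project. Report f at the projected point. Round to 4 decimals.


Step 1: Compute gradient at (0.1991, -1.4169).
grad_x = 2*6*0.1991 - 8 = -5.6108
grad_y = 2*7*-1.4169 + 6 = -13.8366
Step 2: Gradient step.
x_raw = 0.1991 - 0.02*-5.6108 = 0.3113
y_raw = -1.4169 - 0.02*-13.8366 = -1.1402
Step 3: Project onto [-3, 1].
x_proj = clip(0.3113) = 0.3113
y_proj = clip(-1.1402) = -1.1402
Step 4: Evaluate f.
f(0.3113, -1.1402) = 0.3499


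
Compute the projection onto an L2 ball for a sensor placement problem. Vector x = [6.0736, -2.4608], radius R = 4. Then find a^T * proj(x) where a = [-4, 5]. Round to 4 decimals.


Step 1: Compute ||x|| (intermediates to 6 decimals).
||x|| = sqrt(6.0736^2 + (-2.4608)^2) = 6.553179
Step 2: Project.
Since ||x|| > R, scale = R/||x|| = 4/6.553179 = 0.610391, proj(x) = scale * x
proj(x) = [3.707271, -1.50205]
Step 3: Dot product.
a^T * proj(x) = -4*3.707271 + 5*(-1.50205) = -22.3393


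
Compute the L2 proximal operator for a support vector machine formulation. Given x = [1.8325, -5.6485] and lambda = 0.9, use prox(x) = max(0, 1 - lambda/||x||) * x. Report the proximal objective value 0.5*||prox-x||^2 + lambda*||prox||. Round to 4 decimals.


Step 1: Compute ||x||.
||x|| = 5.9383
Step 2: Compute scaling factor.
scale = max(0, 1 - 0.9/5.9383) = 0.8484
Step 3: prox(x) = [1.5548, -4.7924]
||prox(x)|| = 5.0383
Step 4: Proximal objective.
0.5*||prox-x||^2 = 0.405
lambda*||prox|| = 4.5345
Total = 4.9395


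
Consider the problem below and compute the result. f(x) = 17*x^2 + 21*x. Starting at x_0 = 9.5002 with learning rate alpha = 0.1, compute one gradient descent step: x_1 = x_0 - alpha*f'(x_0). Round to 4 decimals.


We compute the gradient at x_0 and apply the update.
f'(x) = 34*x + 21
f'(9.5002) = 34*9.5002 + 21 = 344.0068
x_1 = 9.5002 - 0.1*344.0068 = -24.9005


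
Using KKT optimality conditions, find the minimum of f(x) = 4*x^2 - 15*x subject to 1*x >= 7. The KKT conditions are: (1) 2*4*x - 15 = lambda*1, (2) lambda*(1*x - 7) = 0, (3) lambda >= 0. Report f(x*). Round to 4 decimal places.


Step 1: Try lambda = 0 (constraint inactive).
x_unc = 15/(2*4) = 1.875
Check: 1*1.875 = 1.875 < 7 -- violated!
Step 2: Constraint must be active: 1*x = 7
x* = 7/1 = 7.0
lambda = (2*4*7.0 - 15)/1 = 41.0
Step 3: Compute optimal value.
f(x*) = 4*7.0^2 - 15*7.0 = 91.0


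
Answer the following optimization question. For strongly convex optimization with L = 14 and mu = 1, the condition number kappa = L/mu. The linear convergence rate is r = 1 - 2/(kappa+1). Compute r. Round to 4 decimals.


Step 1: Compute the condition number.
kappa = L/mu = 14/1 = 14.0
Step 2: Compute the convergence rate.
r = 1 - 2/(kappa + 1) = 1 - 2*mu/(L + mu) = (L - mu)/(L + mu) = 13/15 = 0.8667


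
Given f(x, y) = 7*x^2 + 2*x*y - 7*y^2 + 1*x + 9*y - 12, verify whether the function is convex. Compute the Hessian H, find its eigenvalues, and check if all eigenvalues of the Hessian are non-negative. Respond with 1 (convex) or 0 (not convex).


The Hessian of f(x,y) = 7*x^2 + 2*x*y - 7*y^2 + 1*x + 9*y - 12 is:
H = [[14, 2], [2, -14]]
Trace = 14 - 14 = 0
Determinant = 14*-14 - (2)^2 = -200
Discriminant = (0)^2 - 4*-200 = 800.0
Eigenvalues: lambda_1 = -14.1421, lambda_2 = 14.1421
The function is not convex.

0


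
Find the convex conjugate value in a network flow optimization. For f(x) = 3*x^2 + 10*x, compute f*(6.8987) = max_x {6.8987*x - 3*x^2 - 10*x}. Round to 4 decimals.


f*(y) = sup_x {y*x - a*x^2 - b*x} = sup_x {(y-b)*x - a*x^2}
FOC: (y - b) - 2a*x = 0 => x* = (y - b)/(2a)
x* = (6.8987 - 10)/(2*3) = -0.5169
f*(6.8987) = (y-b)^2/(4a) = (6.8987 - 10)^2/(4*3)
= 9.6181/12 = 0.8015


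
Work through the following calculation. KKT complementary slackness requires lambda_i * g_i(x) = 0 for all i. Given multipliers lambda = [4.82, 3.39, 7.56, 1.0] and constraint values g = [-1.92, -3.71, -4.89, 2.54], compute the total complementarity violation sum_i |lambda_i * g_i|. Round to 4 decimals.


KKT complementary slackness check:
lambda_1 * g_1 = 4.82 * -1.92 = -9.2544
lambda_2 * g_2 = 3.39 * -3.71 = -12.5769
lambda_3 * g_3 = 7.56 * -4.89 = -36.9684
lambda_4 * g_4 = 1.0 * 2.54 = 2.54
Total violation = 9.2544 + 12.5769 + 36.9684 + 2.54 = 61.3397


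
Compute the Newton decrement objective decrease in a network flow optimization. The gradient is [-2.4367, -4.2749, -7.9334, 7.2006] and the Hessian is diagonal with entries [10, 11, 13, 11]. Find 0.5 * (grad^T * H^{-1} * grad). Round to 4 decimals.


Step 1: H is diagonal, so H^(-1) * g = [-0.2437, -0.3886, -0.6103, 0.6546].
Step 2: g^T H^(-1) g = sum_i g_i^2 / H_ii
  = (-2.4367)^2/10 + (-4.2749)^2/11 + (-7.9334)^2/13 + (7.2006)^2/11
  = 0.5938 + 1.6613 + 4.8414 + 4.7135 = 11.8101
Step 3: Objective decrease = 0.5 * g^T H^(-1) g = 5.905


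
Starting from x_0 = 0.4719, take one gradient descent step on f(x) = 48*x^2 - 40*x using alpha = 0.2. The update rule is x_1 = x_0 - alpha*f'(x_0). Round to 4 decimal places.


We compute the gradient at x_0 and apply the update.
f'(x) = 96*x - 40
f'(0.4719) = 96*0.4719 - 40 = 5.3024
x_1 = 0.4719 - 0.2*5.3024 = -0.5886


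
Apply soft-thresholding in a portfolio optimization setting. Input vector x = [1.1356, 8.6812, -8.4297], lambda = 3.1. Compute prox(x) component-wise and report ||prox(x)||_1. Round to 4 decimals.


Soft-thresholding with lambda = 3.1:
prox(1.1356) = sign(1.1356)*max(|1.1356| - 3.1, 0) = 0.0
prox(8.6812) = sign(8.6812)*max(|8.6812| - 3.1, 0) = 5.5812
prox(-8.4297) = sign(-8.4297)*max(|-8.4297| - 3.1, 0) = -5.3297
prox(x) = [0.0, 5.5812, -5.3297]
||prox(x)||_1 = 0.0 + 5.5812 + 5.3297 = 10.9109


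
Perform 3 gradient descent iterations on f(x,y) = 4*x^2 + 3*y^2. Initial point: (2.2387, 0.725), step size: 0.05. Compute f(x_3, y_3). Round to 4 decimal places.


Gradient descent on f(x,y) = 4*x^2 + 3*y^2.
Starting point: (2.2387, 0.725), alpha = 0.05
Step 1: grad_x = 2*4*2.2387 = 17.9096, grad_y = 2*3*0.725 = 4.35
  x_1 = 2.2387 - 0.05*17.9096 = 1.3432
  y_1 = 0.725 - 0.05*4.35 = 0.5075
Step 2: grad_x = 2*4*1.3432 = 10.7458, grad_y = 2*3*0.5075 = 3.045
  x_2 = 1.3432 - 0.05*10.7458 = 0.8059
  y_2 = 0.5075 - 0.05*3.045 = 0.3553
Step 3: grad_x = 2*4*0.8059 = 6.4475, grad_y = 2*3*0.3553 = 2.1315
  x_3 = 0.8059 - 0.05*6.4475 = 0.4836
  y_3 = 0.3553 - 0.05*2.1315 = 0.2487
f(0.4836, 0.2487) = 4*0.4836^2 + 3*0.2487^2 = 1.1208


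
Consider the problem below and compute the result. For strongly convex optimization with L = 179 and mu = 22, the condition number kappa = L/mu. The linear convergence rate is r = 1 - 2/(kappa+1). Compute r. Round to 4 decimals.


Step 1: Compute the condition number.
kappa = L/mu = 179/22 = 8.1364
Step 2: Compute the convergence rate.
r = 1 - 2/(kappa + 1) = 1 - 2*mu/(L + mu) = (L - mu)/(L + mu) = 157/201 = 0.7811


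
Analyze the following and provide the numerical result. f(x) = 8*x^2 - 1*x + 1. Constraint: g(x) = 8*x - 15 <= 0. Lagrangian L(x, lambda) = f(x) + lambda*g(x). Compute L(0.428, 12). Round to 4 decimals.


Step 1: Evaluate f(x).
f(0.428) = 8*0.428^2 - 1*0.428 + 1 = 2.0375
Step 2: Evaluate g(x).
g(0.428) = 8*0.428 - 15 = -11.576
Step 3: Compute Lagrangian.
L = 2.0375 + 12*-11.576 = -136.8745


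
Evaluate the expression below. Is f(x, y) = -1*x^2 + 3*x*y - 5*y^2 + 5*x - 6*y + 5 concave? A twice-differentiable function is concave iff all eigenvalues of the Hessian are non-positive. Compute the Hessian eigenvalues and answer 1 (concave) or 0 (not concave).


The Hessian of f(x,y) = -1*x^2 + 3*x*y - 5*y^2 + 5*x - 6*y + 5 is:
H = [[-2, 3], [3, -10]]
Trace = -2 - 10 = -12
Determinant = -2*-10 - (3)^2 = 11
Discriminant = (-12)^2 - 4*11 = 100.0
Eigenvalues: lambda_1 = -11.0, lambda_2 = -1.0
The function is concave.

1


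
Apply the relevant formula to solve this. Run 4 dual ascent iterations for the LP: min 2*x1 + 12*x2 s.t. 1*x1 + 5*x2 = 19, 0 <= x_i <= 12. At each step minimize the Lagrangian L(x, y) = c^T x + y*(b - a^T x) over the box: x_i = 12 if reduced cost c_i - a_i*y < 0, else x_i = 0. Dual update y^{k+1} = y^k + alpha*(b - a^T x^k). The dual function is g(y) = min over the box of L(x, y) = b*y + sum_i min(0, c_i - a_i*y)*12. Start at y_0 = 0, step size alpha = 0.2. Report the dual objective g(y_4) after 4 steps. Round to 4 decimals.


Dual ascent for LP: min 2*x1 + 12*x2, 1*x1 + 5*x2 = 19, 0 <= x_i <= 12
Step 1: y^k = 0.0, reduced costs: (2.0, 12.0)
  x^k = (0.0, 0.0), subgradient = b - a^T x = 19.0
  y^{k+1} = 0.0 + 0.2*19.0 = 3.8
Step 2: y^k = 3.8, reduced costs: (-1.8, -7.0)
  x^k = (12.0, 12.0), subgradient = b - a^T x = -53.0
  y^{k+1} = 3.8 + 0.2*-53.0 = -6.8
Step 3: y^k = -6.8, reduced costs: (8.8, 46.0)
  x^k = (0.0, 0.0), subgradient = b - a^T x = 19.0
  y^{k+1} = -6.8 + 0.2*19.0 = -3.0
Step 4: y^k = -3.0, reduced costs: (5.0, 27.0)
  x^k = (0.0, 0.0), subgradient = b - a^T x = 19.0
  y^{k+1} = -3.0 + 0.2*19.0 = 0.8
Dual objective at y_4 = 0.8: reduced costs (1.2, 8.0), box minimizer x = (0.0, 0.0)
g(y_4) = b*y + (c1 - a1*y)*x1 + (c2 - a2*y)*x2 = 19*0.8 + 1.2*0.0 + 8.0*0.0 = 15.2 + 0.0 + 0.0 = 15.2


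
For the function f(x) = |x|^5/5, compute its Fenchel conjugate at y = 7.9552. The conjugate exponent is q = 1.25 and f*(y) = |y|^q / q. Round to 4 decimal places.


The conjugate exponent q satisfies 1/p + 1/q = 1.
p = 5, so q = 5/(5 - 1) = 1.25
|y|^q = 7.9552^1.25 = 13.3602
f*(7.9552) = 13.3602 / 1.25 = 10.6882


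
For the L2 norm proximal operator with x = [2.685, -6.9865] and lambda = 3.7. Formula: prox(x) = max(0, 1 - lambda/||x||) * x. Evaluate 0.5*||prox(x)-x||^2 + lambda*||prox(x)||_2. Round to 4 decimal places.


Step 1: Compute ||x||.
||x|| = 7.4847
Step 2: Compute scaling factor.
scale = max(0, 1 - 3.7/7.4847) = 0.5057
Step 3: prox(x) = [1.3577, -3.5328]
||prox(x)|| = 3.7847
Step 4: Proximal objective.
0.5*||prox-x||^2 = 6.845
lambda*||prox|| = 14.0034
Total = 20.8483


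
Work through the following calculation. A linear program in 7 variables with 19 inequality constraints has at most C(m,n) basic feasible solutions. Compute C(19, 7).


Each vertex corresponds to some choice of n active constraints out of m, so the number of vertices is at most C(m, n) = m! / (n!(m-n)!).
m = 19, n = 7
Numerator: 19 * 18 * 17 * 16 * 15 * 14 * 13
Denominator: 7! = 5040
C(19, 7) = 50388


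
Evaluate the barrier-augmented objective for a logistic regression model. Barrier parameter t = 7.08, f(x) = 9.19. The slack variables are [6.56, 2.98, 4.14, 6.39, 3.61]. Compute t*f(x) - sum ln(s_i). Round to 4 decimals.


Step 1: Compute log-barrier.
ln values: [1.881, 1.0919, 1.4207, 1.8547, 1.2837]
phi = -(1.881 + 1.0919 + 1.4207 + 1.8547 + 1.2837) = -7.5321
Step 2: Compute augmented objective.
t*f(x) = 7.08*9.19 = 65.0652
Total = 65.0652 - 7.5321 = 57.5331


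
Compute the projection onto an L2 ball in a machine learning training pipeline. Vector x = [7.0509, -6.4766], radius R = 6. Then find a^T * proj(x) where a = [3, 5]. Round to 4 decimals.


Step 1: Compute ||x|| (intermediates to 6 decimals).
||x|| = sqrt(7.0509^2 + (-6.4766)^2) = 9.574003
Step 2: Project.
Since ||x|| > R, scale = R/||x|| = 6/9.574003 = 0.626697, proj(x) = scale * x
proj(x) = [4.418778, -4.058866]
Step 3: Dot product.
a^T * proj(x) = 3*4.418778 + 5*(-4.058866) = -7.038


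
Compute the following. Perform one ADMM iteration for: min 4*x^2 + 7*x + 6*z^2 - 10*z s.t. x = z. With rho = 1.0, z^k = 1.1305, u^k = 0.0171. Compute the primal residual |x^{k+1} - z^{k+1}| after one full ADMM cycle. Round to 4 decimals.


ADMM iteration with rho = 1.0, z^k = 1.1305, u^k = 0.0171
Step 1: x-update.
Minimize 4*x^2 + 7*x + (1.0/2)*(x - 1.1305 + 0.0171)^2
FOC: (2*4 + 1.0)*x = -7 + 1.0*(1.1305 - 0.0171)
x^{k+1} = -0.6541
Step 2: z-update.
Minimize 6*z^2 - 10*z + (1.0/2)*(-0.6541 - z + 0.0171)^2
FOC: (2*6 + 1.0)*z = 10 + 1.0*(-0.6541 + 0.0171)
z^{k+1} = 0.7202
Step 3: u-update.
u^{k+1} = 0.0171 - 0.6541 - 0.7202 = -1.3572
Step 4: Primal residual = |-0.6541 - 0.7202| = 1.3743


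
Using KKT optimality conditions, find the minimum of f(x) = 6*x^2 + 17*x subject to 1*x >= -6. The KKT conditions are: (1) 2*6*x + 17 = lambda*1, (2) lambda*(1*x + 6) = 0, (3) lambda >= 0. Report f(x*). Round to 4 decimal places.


Step 1: Try lambda = 0 (constraint inactive).
Stationarity: 2*6*x + 17 = 0
x* = -17/(2*6) = -17/12 = -1.4167 (rounded; the exact value -17/12 is used below)
Check constraint: 1*-1.4167 = -1.4167 >= -6 -- satisfied.
Step 2: Compute optimal value.
f(x*) = 6*(-17/12)^2 + 17*(-17/12) = -12.0417


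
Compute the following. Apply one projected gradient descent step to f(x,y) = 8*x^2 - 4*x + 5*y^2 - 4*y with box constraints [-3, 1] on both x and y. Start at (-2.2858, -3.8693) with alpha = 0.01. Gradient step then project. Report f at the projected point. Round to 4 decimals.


Step 1: Compute gradient at (-2.2858, -3.8693).
grad_x = 2*8*-2.2858 - 4 = -40.5728
grad_y = 2*5*-3.8693 - 4 = -42.693
Step 2: Gradient step.
x_raw = -2.2858 - 0.01*-40.5728 = -1.8801
y_raw = -3.8693 - 0.01*-42.693 = -3.4424
Step 3: Project onto [-3, 1].
x_proj = clip(-1.8801) = -1.8801
y_proj = clip(-3.4424) = -3.0
Step 4: Evaluate f.
f(-1.8801, -3.0) = 92.7977


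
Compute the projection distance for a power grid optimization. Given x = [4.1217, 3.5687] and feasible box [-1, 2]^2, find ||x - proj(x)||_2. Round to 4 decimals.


Project each component onto [-1, 2].
clip(4.1217) = 2.0, clip(3.5687) = 2.0
Projection = [2.0, 2.0]
Squared diffs: [4.5016, 2.4608]
Distance = sqrt(6.9624) = 2.6386


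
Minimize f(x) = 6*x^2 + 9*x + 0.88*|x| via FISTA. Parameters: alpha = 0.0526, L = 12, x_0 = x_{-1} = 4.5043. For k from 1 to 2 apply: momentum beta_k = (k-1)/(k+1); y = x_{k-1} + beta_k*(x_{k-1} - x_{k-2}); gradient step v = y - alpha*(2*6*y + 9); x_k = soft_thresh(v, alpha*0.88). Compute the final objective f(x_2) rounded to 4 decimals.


FISTA on f(x) = 6*x^2 + 9*x + 0.88*|x|
L = 12, alpha = 0.0526
Iteration 1: beta = 0.0, y = 4.5043 + 0.0*(4.5043 - 4.5043) = 4.5043
  grad(y) = 63.0516, v = y - alpha*grad = 1.1878
  prox(v) = soft_thresh(1.1878, 0.0463) = 1.1415
Iteration 2: beta = 0.3333, y = 1.1415 + 0.3333*(1.1415 - 4.5043) = 0.0206
  grad(y) = 9.2468, v = y - alpha*grad = -0.4658
  prox(v) = soft_thresh(-0.4658, 0.0463) = -0.4195
f(x_2) = 6*(-0.4195)^2 + 9*(-0.4195) + 0.88*|-0.4195| = -2.3505


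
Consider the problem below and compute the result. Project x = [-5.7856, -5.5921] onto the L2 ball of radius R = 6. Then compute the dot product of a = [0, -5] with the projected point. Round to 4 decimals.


Step 1: Compute ||x|| (intermediates to 6 decimals).
||x|| = sqrt((-5.7856)^2 + (-5.5921)^2) = 8.046412
Step 2: Project.
Since ||x|| > R, scale = R/||x|| = 6/8.046412 = 0.745674, proj(x) = scale * x
proj(x) = [-4.314171, -4.169884]
Step 3: Dot product.
a^T * proj(x) = 0*(-4.314171) - 5*(-4.169884) = 20.8494


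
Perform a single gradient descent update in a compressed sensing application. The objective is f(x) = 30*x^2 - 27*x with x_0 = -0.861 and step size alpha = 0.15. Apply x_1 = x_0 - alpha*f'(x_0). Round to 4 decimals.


We compute the gradient at x_0 and apply the update.
f'(x) = 60*x - 27
f'(-0.861) = 60*-0.861 - 27 = -78.66
x_1 = -0.861 - 0.15*-78.66 = 10.938


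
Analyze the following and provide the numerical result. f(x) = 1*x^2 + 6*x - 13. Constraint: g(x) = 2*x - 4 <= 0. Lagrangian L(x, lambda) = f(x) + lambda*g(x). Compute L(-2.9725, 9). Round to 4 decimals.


Step 1: Evaluate f(x).
f(-2.9725) = 1*(-2.9725)^2 + 6*(-2.9725) - 13 = -21.9992
Step 2: Evaluate g(x).
g(-2.9725) = 2*-2.9725 - 4 = -9.945
Step 3: Compute Lagrangian.
L = -21.9992 + 9*-9.945 = -111.5042


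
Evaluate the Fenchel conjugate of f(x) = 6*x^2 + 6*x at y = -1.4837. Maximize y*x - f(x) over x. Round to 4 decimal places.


f*(y) = sup_x {y*x - a*x^2 - b*x} = sup_x {(y-b)*x - a*x^2}
FOC: (y - b) - 2a*x = 0 => x* = (y - b)/(2a)
x* = (-1.4837 - 6)/(2*6) = -0.6236
f*(-1.4837) = (y-b)^2/(4a) = (-1.4837 - 6)^2/(4*6)
= 56.0058/24 = 2.3336


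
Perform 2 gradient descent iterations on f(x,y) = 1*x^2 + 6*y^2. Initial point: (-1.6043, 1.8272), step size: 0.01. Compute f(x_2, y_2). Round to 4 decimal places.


Gradient descent on f(x,y) = 1*x^2 + 6*y^2.
Starting point: (-1.6043, 1.8272), alpha = 0.01
Step 1: grad_x = 2*1*-1.6043 = -3.2086, grad_y = 2*6*1.8272 = 21.9264
  x_1 = -1.6043 - 0.01*-3.2086 = -1.5722
  y_1 = 1.8272 - 0.01*21.9264 = 1.6079
Step 2: grad_x = 2*1*-1.5722 = -3.1444, grad_y = 2*6*1.6079 = 19.2952
  x_2 = -1.5722 - 0.01*-3.1444 = -1.5408
  y_2 = 1.6079 - 0.01*19.2952 = 1.415
f(-1.5408, 1.415) = 1*(-1.5408)^2 + 6*1.415^2 = 14.387


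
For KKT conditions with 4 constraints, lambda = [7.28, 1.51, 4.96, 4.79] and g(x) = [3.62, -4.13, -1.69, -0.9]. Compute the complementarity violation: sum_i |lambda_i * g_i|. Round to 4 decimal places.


KKT complementary slackness check:
lambda_1 * g_1 = 7.28 * 3.62 = 26.3536
lambda_2 * g_2 = 1.51 * -4.13 = -6.2363
lambda_3 * g_3 = 4.96 * -1.69 = -8.3824
lambda_4 * g_4 = 4.79 * -0.9 = -4.311
Total violation = 26.3536 + 6.2363 + 8.3824 + 4.311 = 45.2833


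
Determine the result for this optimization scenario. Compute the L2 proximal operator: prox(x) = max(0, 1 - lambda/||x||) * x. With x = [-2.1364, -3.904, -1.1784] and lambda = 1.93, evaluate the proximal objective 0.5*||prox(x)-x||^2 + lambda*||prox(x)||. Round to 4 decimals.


Step 1: Compute ||x||.
||x|| = 4.6037
Step 2: Compute scaling factor.
scale = max(0, 1 - 1.93/4.6037) = 0.5808
Step 3: prox(x) = [-1.2408, -2.2673, -0.6844]
||prox(x)|| = 2.6737
Step 4: Proximal objective.
0.5*||prox-x||^2 = 1.8625
lambda*||prox|| = 5.1602
Total = 7.0227


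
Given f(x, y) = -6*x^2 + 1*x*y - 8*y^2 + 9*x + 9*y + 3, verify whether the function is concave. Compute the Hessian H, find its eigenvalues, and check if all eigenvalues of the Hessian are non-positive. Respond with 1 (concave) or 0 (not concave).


The Hessian of f(x,y) = -6*x^2 + 1*x*y - 8*y^2 + 9*x + 9*y + 3 is:
H = [[-12, 1], [1, -16]]
Trace = -12 - 16 = -28
Determinant = -12*-16 - (1)^2 = 191
Discriminant = (-28)^2 - 4*191 = 20.0
Eigenvalues: lambda_1 = -16.2361, lambda_2 = -11.7639
The function is concave.

1


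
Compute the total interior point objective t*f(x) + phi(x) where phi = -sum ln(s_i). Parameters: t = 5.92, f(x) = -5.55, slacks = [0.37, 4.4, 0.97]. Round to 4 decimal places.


Step 1: Compute log-barrier.
ln values: [-0.9943, 1.4816, -0.0305]
phi = -(-0.9943 + 1.4816 - 0.0305) = -0.4569
Step 2: Compute augmented objective.
t*f(x) = 5.92*-5.55 = -32.856
Total = -32.856 - 0.4569 = -33.3129


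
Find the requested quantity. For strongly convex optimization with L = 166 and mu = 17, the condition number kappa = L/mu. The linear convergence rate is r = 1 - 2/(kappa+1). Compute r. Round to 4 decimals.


Step 1: Compute the condition number.
kappa = L/mu = 166/17 = 9.7647
Step 2: Compute the convergence rate.
r = 1 - 2/(kappa + 1) = 1 - 2*mu/(L + mu) = (L - mu)/(L + mu) = 149/183 = 0.8142


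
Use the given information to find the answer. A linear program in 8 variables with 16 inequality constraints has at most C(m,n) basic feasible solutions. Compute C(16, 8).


Each vertex corresponds to some choice of n active constraints out of m, so the number of vertices is at most C(m, n) = m! / (n!(m-n)!).
m = 16, n = 8
Numerator: 16 * 15 * 14 * 13 * 12 * 11 * 10 * 9
Denominator: 8! = 40320
C(16, 8) = 12870


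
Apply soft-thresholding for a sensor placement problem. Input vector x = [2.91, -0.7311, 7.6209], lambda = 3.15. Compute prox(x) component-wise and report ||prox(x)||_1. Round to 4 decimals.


Soft-thresholding with lambda = 3.15:
prox(2.91) = sign(2.91)*max(|2.91| - 3.15, 0) = 0.0
prox(-0.7311) = sign(-0.7311)*max(|-0.7311| - 3.15, 0) = 0.0
prox(7.6209) = sign(7.6209)*max(|7.6209| - 3.15, 0) = 4.4709
prox(x) = [0.0, 0.0, 4.4709]
||prox(x)||_1 = 0.0 + 0.0 + 4.4709 = 4.4709


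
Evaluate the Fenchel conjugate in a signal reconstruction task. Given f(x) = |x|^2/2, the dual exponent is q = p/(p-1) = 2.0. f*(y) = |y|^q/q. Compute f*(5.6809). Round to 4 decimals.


The conjugate exponent q satisfies 1/p + 1/q = 1.
p = 2, so q = 2/(2 - 1) = 2.0
|y|^q = 5.6809^2.0 = 32.2726
f*(5.6809) = 32.2726 / 2.0 = 16.1363


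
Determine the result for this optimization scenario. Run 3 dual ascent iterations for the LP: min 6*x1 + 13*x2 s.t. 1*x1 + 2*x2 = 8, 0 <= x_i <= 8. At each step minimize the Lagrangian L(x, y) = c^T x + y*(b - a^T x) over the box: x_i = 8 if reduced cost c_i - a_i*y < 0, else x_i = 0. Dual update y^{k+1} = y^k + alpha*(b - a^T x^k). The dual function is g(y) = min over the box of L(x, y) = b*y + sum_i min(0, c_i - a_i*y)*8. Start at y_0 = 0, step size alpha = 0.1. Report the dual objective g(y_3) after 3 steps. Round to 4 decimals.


Dual ascent for LP: min 6*x1 + 13*x2, 1*x1 + 2*x2 = 8, 0 <= x_i <= 8
Step 1: y^k = 0.0, reduced costs: (6.0, 13.0)
  x^k = (0.0, 0.0), subgradient = b - a^T x = 8.0
  y^{k+1} = 0.0 + 0.1*8.0 = 0.8
Step 2: y^k = 0.8, reduced costs: (5.2, 11.4)
  x^k = (0.0, 0.0), subgradient = b - a^T x = 8.0
  y^{k+1} = 0.8 + 0.1*8.0 = 1.6
Step 3: y^k = 1.6, reduced costs: (4.4, 9.8)
  x^k = (0.0, 0.0), subgradient = b - a^T x = 8.0
  y^{k+1} = 1.6 + 0.1*8.0 = 2.4
Dual objective at y_3 = 2.4: reduced costs (3.6, 8.2), box minimizer x = (0.0, 0.0)
g(y_3) = b*y + (c1 - a1*y)*x1 + (c2 - a2*y)*x2 = 8*2.4 + 3.6*0.0 + 8.2*0.0 = 19.2 + 0.0 + 0.0 = 19.2


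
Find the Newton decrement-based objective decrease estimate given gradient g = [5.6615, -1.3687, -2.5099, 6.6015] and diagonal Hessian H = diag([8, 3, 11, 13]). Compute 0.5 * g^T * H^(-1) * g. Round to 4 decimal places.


Step 1: H is diagonal, so H^(-1) * g = [0.7077, -0.4562, -0.2282, 0.5078].
Step 2: g^T H^(-1) g = sum_i g_i^2 / H_ii
  = (5.6615)^2/8 + (-1.3687)^2/3 + (-2.5099)^2/11 + (6.6015)^2/13
  = 4.0066 + 0.6244 + 0.5727 + 3.3523 = 8.556
Step 3: Objective decrease = 0.5 * g^T H^(-1) g = 4.278


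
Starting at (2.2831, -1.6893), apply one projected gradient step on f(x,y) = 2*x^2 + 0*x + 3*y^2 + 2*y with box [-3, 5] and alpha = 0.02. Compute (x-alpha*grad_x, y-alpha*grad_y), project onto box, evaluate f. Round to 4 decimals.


Step 1: Compute gradient at (2.2831, -1.6893).
grad_x = 2*2*2.2831 + 0 = 9.1324
grad_y = 2*3*-1.6893 + 2 = -8.1358
Step 2: Gradient step.
x_raw = 2.2831 - 0.02*9.1324 = 2.1005
y_raw = -1.6893 - 0.02*-8.1358 = -1.5266
Step 3: Project onto [-3, 5].
x_proj = clip(2.1005) = 2.1005
y_proj = clip(-1.5266) = -1.5266
Step 4: Evaluate f.
f(2.1005, -1.5266) = 12.762


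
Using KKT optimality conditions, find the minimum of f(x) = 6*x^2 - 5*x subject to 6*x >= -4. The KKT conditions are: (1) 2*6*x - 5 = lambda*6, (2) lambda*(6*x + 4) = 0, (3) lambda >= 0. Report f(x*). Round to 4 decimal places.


Step 1: Try lambda = 0 (constraint inactive).
Stationarity: 2*6*x - 5 = 0
x* = 5/(2*6) = 5/12 = 0.4167 (rounded; the exact value 5/12 is used below)
Check constraint: 6*0.4167 = 2.5002 >= -4 -- satisfied.
Step 2: Compute optimal value.
f(x*) = 6*(5/12)^2 - 5*(5/12) = -1.0417


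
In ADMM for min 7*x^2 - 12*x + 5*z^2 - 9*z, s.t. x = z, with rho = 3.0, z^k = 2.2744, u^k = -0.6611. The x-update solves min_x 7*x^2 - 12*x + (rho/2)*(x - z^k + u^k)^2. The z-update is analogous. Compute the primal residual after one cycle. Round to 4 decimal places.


ADMM iteration with rho = 3.0, z^k = 2.2744, u^k = -0.6611
Step 1: x-update.
Minimize 7*x^2 - 12*x + (3.0/2)*(x - 2.2744 - 0.6611)^2
FOC: (2*7 + 3.0)*x = 12 + 3.0*(2.2744 + 0.6611)
x^{k+1} = 1.2239
Step 2: z-update.
Minimize 5*z^2 - 9*z + (3.0/2)*(1.2239 - z - 0.6611)^2
FOC: (2*5 + 3.0)*z = 9 + 3.0*(1.2239 - 0.6611)
z^{k+1} = 0.8222
Step 3: u-update.
u^{k+1} = -0.6611 + 1.2239 - 0.8222 = -0.2594
Step 4: Primal residual = |1.2239 - 0.8222| = 0.4017


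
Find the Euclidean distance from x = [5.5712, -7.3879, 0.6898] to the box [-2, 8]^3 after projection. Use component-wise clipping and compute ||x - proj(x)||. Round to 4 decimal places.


Project each component onto [-2, 8].
clip(5.5712) = 5.5712, clip(-7.3879) = -2.0, clip(0.6898) = 0.6898
Projection = [5.5712, -2.0, 0.6898]
Squared diffs: [0.0, 29.0295, 0.0]
Distance = sqrt(29.0295) = 5.3879


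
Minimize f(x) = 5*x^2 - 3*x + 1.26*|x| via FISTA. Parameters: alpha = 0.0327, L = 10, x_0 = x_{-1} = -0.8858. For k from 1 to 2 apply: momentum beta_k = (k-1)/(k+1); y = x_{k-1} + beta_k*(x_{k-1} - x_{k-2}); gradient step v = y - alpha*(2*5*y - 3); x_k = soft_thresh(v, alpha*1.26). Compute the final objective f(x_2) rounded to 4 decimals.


FISTA on f(x) = 5*x^2 - 3*x + 1.26*|x|
L = 10, alpha = 0.0327
Iteration 1: beta = 0.0, y = -0.8858 + 0.0*(-0.8858 + 0.8858) = -0.8858
  grad(y) = -11.858, v = y - alpha*grad = -0.498
  prox(v) = soft_thresh(-0.498, 0.0412) = -0.4568
Iteration 2: beta = 0.3333, y = -0.4568 + 0.3333*(-0.4568 + 0.8858) = -0.3139
  grad(y) = -6.1386, v = y - alpha*grad = -0.1131
  prox(v) = soft_thresh(-0.1131, 0.0412) = -0.0719
f(x_2) = 5*(-0.0719)^2 - 3*(-0.0719) + 1.26*|-0.0719| = 0.3323


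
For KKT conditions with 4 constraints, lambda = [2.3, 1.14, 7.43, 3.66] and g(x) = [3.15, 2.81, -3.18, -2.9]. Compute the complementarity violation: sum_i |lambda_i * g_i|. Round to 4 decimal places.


KKT complementary slackness check:
lambda_1 * g_1 = 2.3 * 3.15 = 7.245
lambda_2 * g_2 = 1.14 * 2.81 = 3.2034
lambda_3 * g_3 = 7.43 * -3.18 = -23.6274
lambda_4 * g_4 = 3.66 * -2.9 = -10.614
Total violation = 7.245 + 3.2034 + 23.6274 + 10.614 = 44.6898


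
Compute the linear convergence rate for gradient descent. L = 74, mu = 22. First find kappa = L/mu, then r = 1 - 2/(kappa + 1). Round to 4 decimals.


Step 1: Compute the condition number.
kappa = L/mu = 74/22 = 3.3636
Step 2: Compute the convergence rate.
r = 1 - 2/(kappa + 1) = 1 - 2*mu/(L + mu) = (L - mu)/(L + mu) = 52/96 = 0.5417


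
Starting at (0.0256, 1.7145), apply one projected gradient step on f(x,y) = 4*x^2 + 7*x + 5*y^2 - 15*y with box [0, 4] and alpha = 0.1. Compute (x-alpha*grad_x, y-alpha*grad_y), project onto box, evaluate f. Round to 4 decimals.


Step 1: Compute gradient at (0.0256, 1.7145).
grad_x = 2*4*0.0256 + 7 = 7.2048
grad_y = 2*5*1.7145 - 15 = 2.145
Step 2: Gradient step.
x_raw = 0.0256 - 0.1*7.2048 = -0.6949
y_raw = 1.7145 - 0.1*2.145 = 1.5
Step 3: Project onto [0, 4].
x_proj = clip(-0.6949) = 0.0
y_proj = clip(1.5) = 1.5
Step 4: Evaluate f.
f(0.0, 1.5) = -11.25


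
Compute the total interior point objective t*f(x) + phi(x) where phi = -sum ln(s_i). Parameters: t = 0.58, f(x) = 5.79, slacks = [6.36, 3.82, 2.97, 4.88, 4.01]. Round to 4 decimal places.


Step 1: Compute log-barrier.
ln values: [1.85, 1.3403, 1.0886, 1.5851, 1.3888]
phi = -(1.85 + 1.3403 + 1.0886 + 1.5851 + 1.3888) = -7.2528
Step 2: Compute augmented objective.
t*f(x) = 0.58*5.79 = 3.3582
Total = 3.3582 - 7.2528 = -3.8946


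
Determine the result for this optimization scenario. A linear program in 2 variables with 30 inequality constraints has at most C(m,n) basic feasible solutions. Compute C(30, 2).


Each vertex corresponds to some choice of n active constraints out of m, so the number of vertices is at most C(m, n) = m! / (n!(m-n)!).
m = 30, n = 2
Numerator: 30 * 29
Denominator: 2! = 2
C(30, 2) = 435


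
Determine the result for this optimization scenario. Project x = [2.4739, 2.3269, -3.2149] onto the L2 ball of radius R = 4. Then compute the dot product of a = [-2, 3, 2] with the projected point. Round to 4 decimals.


Step 1: Compute ||x|| (intermediates to 6 decimals).
||x|| = sqrt(2.4739^2 + 2.3269^2 + (-3.2149)^2) = 4.676561
Step 2: Project.
Since ||x|| > R, scale = R/||x|| = 4/4.676561 = 0.855329, proj(x) = scale * x
proj(x) = [2.115998, 1.990265, -2.749797]
Step 3: Dot product.
a^T * proj(x) = -2*2.115998 + 3*1.990265 + 2*(-2.749797) = -3.7608


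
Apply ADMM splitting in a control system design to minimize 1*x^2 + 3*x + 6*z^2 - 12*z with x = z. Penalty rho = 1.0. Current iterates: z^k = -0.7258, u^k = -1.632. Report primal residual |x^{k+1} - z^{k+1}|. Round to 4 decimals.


ADMM iteration with rho = 1.0, z^k = -0.7258, u^k = -1.632
Step 1: x-update.
Minimize 1*x^2 + 3*x + (1.0/2)*(x + 0.7258 - 1.632)^2
FOC: (2*1 + 1.0)*x = -3 + 1.0*(-0.7258 + 1.632)
x^{k+1} = -0.6979
Step 2: z-update.
Minimize 6*z^2 - 12*z + (1.0/2)*(-0.6979 - z - 1.632)^2
FOC: (2*6 + 1.0)*z = 12 + 1.0*(-0.6979 - 1.632)
z^{k+1} = 0.7439
Step 3: u-update.
u^{k+1} = -1.632 - 0.6979 - 0.7439 = -3.0738
Step 4: Primal residual = |-0.6979 - 0.7439| = 1.4418
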